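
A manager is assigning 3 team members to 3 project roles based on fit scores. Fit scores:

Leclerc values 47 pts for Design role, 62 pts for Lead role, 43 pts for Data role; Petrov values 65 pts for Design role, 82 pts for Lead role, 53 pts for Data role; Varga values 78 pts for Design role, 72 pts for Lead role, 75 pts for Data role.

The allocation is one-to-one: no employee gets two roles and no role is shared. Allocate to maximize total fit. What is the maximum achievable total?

Optimal: Leclerc→Design role (47 pts), Petrov→Lead role (82 pts), Varga→Data role (75 pts) — total 47+82+75 = 204 pts.
Max-entry greedy (repeatedly take the single best remaining cell) gives 203 pts, worse by 1.
Swapping Leclerc↔Varga (Leclerc→Data role 43 pts, Varga→Design role 78 pts) loses 1.
No other one-to-one assignment exceeds 204 pts.

Max total: 204 pts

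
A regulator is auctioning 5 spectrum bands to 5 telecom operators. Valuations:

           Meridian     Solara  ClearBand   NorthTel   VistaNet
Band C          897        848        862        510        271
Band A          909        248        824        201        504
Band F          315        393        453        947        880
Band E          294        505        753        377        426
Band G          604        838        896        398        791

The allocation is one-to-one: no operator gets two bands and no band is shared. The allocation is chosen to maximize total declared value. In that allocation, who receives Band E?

ClearBand receives Band E.

This is the linear assignment problem.
Optimal: Meridian→Band A ($909M), Solara→Band C ($848M), ClearBand→Band E ($753M), NorthTel→Band F ($947M), VistaNet→Band G ($791M) — total 909+848+753+947+791 = $4248M.
Column-greedy (each band in turn goes to its best remaining operator) gives $3964M, worse by 284.
Every other assignment is strictly worse.
ClearBand's own top band is Band G ($896M), but forcing ClearBand→Band G and reassigning the rest optimally gives only $4026M — worse by 222.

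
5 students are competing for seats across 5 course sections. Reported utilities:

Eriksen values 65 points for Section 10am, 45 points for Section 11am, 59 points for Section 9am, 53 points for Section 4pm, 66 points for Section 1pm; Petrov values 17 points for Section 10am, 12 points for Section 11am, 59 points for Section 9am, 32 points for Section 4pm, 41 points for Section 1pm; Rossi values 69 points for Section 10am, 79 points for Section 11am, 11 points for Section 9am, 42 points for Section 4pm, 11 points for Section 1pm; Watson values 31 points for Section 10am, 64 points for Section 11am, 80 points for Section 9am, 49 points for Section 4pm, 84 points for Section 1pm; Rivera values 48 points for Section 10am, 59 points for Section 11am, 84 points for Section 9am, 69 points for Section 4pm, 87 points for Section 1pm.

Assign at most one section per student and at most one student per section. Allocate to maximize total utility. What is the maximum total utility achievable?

Maximum total: 356 points

Optimal: Eriksen→Section 10am (65 points), Petrov→Section 9am (59 points), Rossi→Section 11am (79 points), Watson→Section 1pm (84 points), Rivera→Section 4pm (69 points) — total 65+59+79+84+69 = 356 points.
Column-greedy (each section in turn goes to its best remaining student) gives 311 points, worse by 45.
Swapping Eriksen↔Watson (Eriksen→Section 1pm 66 points, Watson→Section 10am 31 points) loses 52.
Every other assignment is strictly worse.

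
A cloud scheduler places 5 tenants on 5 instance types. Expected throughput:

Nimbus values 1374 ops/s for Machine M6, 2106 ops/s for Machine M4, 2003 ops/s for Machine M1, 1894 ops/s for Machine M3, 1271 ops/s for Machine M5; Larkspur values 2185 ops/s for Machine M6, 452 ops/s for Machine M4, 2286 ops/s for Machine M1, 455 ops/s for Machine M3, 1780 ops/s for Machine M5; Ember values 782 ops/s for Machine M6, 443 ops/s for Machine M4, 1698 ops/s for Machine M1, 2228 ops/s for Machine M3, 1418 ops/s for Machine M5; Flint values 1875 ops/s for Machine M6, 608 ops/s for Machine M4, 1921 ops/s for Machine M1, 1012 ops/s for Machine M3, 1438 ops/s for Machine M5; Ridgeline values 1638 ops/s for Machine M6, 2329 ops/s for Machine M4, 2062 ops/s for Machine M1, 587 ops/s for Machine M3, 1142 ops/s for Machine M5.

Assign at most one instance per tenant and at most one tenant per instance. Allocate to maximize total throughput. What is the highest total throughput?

Max total: 10215 ops/s

Optimal: Nimbus→Machine M1 (2003 ops/s), Larkspur→Machine M5 (1780 ops/s), Ember→Machine M3 (2228 ops/s), Flint→Machine M6 (1875 ops/s), Ridgeline→Machine M4 (2329 ops/s) — total 2003+1780+2228+1875+2329 = 10215 ops/s.
Row-greedy (each tenant in turn takes its best remaining instance) gives 9637 ops/s, worse by 578.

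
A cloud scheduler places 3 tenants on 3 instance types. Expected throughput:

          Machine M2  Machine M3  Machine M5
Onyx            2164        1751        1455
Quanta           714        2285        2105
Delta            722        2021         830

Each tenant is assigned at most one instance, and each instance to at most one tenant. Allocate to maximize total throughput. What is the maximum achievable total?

Maximum total: 6290 ops/s

Optimal: Onyx→Machine M2 (2164 ops/s), Quanta→Machine M5 (2105 ops/s), Delta→Machine M3 (2021 ops/s) — total 2164+2105+2021 = 6290 ops/s.
Max-entry greedy (repeatedly take the single best remaining cell) gives 5279 ops/s, worse by 1011.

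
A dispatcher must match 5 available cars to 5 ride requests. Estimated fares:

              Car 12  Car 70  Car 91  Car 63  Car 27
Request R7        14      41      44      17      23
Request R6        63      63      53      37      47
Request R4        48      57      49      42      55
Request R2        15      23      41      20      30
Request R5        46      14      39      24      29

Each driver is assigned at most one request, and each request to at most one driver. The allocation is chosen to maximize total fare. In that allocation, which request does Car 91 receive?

Car 91 receives Request R7.

Treat this as an assignment problem: match each driver to one request.
Optimal: Car 12→Request R5 ($46), Car 70→Request R6 ($63), Car 91→Request R7 ($44), Car 63→Request R2 ($20), Car 27→Request R4 ($55) — total 46+63+44+20+55 = $228.
Column-greedy (each request in turn goes to its best remaining driver) gives $218, worse by 10.
Car 91's own top request is Request R6 ($53), but forcing Car 91→Request R6 and reassigning the rest optimally gives only $215 — worse by 13.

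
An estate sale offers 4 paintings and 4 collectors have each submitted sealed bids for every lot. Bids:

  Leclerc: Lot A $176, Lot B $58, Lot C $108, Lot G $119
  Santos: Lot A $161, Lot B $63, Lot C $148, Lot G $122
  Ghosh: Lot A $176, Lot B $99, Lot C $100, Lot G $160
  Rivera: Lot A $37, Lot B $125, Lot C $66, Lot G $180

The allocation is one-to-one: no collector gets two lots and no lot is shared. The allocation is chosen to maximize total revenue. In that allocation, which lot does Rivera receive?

Rivera receives Lot B.

Treat this as an assignment problem: match each collector to one lot.
Optimal: Leclerc→Lot A ($176), Santos→Lot C ($148), Ghosh→Lot G ($160), Rivera→Lot B ($125) — total 176+148+160+125 = $609.
Max-entry greedy (repeatedly take the single best remaining cell) gives $603, worse by 6.
Next-best assignment: Leclerc→Lot A, Santos→Lot C, Ghosh→Lot B, Rivera→Lot G = $603.
Rivera's own top lot is Lot G ($180), but forcing Rivera→Lot G and reassigning the rest optimally gives only $603 — worse by 6.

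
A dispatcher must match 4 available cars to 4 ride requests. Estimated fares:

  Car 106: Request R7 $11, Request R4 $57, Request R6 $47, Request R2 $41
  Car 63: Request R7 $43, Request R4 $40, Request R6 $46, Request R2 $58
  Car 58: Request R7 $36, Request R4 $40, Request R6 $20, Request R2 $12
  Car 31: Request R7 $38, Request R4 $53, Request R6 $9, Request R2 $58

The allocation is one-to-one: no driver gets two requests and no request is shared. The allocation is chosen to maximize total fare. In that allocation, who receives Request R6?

Optimal: Car 106→Request R4 ($57), Car 63→Request R6 ($46), Car 58→Request R7 ($36), Car 31→Request R2 ($58) — total 57+46+36+58 = $197.
Next-best assignment: Car 106→Request R6, Car 63→Request R2, Car 58→Request R7, Car 31→Request R4 = $194.
Swapping Car 106↔Car 31 (Car 106→Request R2 $41, Car 31→Request R4 $53) loses 21.
Car 63's own top request is Request R2 ($58), but forcing Car 63→Request R2 and reassigning the rest optimally gives only $194 — worse by 3.

Car 63 receives Request R6.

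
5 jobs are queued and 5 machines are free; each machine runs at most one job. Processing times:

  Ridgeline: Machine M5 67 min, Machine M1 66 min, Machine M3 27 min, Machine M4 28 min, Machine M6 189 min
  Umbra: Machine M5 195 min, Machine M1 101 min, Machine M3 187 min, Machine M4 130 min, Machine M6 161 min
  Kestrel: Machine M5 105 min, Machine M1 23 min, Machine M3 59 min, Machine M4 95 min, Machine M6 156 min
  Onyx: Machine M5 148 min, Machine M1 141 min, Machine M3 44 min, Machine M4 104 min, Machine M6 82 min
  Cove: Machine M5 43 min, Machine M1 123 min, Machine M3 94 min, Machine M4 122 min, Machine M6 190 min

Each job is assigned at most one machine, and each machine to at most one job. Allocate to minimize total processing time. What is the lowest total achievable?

Min total: 299 min

This is a one-to-one assignment (minimum-cost bipartite matching).
Optimal: Ridgeline→Machine M4 (28 min), Umbra→Machine M6 (161 min), Kestrel→Machine M1 (23 min), Onyx→Machine M3 (44 min), Cove→Machine M5 (43 min) — total 28+161+23+44+43 = 299 min.
Min-entry greedy (repeatedly take the single cheapest remaining cell) gives 305 min, worse by 6.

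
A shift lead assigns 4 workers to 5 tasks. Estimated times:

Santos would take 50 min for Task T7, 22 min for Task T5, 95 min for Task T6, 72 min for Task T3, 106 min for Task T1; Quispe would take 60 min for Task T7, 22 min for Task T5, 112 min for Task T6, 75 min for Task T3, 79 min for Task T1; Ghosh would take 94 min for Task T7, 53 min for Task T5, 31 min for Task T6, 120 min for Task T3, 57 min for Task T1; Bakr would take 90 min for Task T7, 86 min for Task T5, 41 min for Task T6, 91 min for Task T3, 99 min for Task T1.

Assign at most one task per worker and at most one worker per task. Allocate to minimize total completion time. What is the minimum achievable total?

Minimum total: 170 min

Optimal: Santos→Task T7 (50 min), Quispe→Task T5 (22 min), Ghosh→Task T1 (57 min), Bakr→Task T6 (41 min) — total 50+22+57+41 = 170 min.
Min-entry greedy (repeatedly take the single cheapest remaining cell) gives 204 min, worse by 34.
Swapping Ghosh↔Santos (Ghosh→Task T7 94 min, Santos→Task T1 106 min) adds 93.
Every other assignment is strictly worse.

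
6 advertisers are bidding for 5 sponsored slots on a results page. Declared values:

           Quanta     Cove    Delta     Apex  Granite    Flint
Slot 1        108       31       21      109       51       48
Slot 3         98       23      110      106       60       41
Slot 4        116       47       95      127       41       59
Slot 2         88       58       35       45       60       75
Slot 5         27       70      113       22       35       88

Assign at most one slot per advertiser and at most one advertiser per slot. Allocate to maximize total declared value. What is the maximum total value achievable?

Maximum total: $493

Optimal: Quanta→Slot 1 ($108), Delta→Slot 3 ($110), Apex→Slot 4 ($127), Granite→Slot 2 ($60), Flint→Slot 5 ($88) — total 108+110+127+60+88 = $493.
Next-best assignment: Quanta→Slot 1, Delta→Slot 3, Apex→Slot 4, Cove→Slot 2, Flint→Slot 5 = $491.
Swapping Granite↔Delta (Granite→Slot 3 $60, Delta→Slot 2 $35) loses 75.
Every other assignment is strictly worse.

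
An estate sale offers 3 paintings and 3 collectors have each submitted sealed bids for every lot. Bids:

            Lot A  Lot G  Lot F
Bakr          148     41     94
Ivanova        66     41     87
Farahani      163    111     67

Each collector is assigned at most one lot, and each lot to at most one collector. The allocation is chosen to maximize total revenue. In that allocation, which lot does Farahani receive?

Farahani receives Lot G.

Optimal: Bakr→Lot A ($148), Ivanova→Lot F ($87), Farahani→Lot G ($111) — total 148+87+111 = $346.
Max-entry greedy (repeatedly take the single best remaining cell) gives $298, worse by 48.
Next-best assignment: Bakr→Lot F, Ivanova→Lot G, Farahani→Lot A = $298.
Farahani's own top lot is Lot A ($163), but forcing Farahani→Lot A and reassigning the rest optimally gives only $298 — worse by 48.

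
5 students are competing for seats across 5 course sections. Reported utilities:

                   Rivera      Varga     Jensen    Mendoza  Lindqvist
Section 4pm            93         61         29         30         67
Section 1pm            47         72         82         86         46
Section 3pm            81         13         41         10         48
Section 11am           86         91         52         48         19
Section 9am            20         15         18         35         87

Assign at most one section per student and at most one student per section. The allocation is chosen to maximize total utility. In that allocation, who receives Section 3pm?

Jensen receives Section 3pm.

Optimal: Rivera→Section 4pm (93 points), Varga→Section 11am (91 points), Jensen→Section 3pm (41 points), Mendoza→Section 1pm (86 points), Lindqvist→Section 9am (87 points) — total 93+91+41+86+87 = 398 points.
Row-greedy (each student in turn takes its best remaining section) gives 349 points, worse by 49.
Next-best assignment: Rivera→Section 3pm, Varga→Section 11am, Jensen→Section 4pm, Mendoza→Section 1pm, Lindqvist→Section 9am = 374 points.
Checked against all permutations: 398 points is optimal.
Jensen's own top section is Section 1pm (82 points), but forcing Jensen→Section 1pm and reassigning the rest optimally gives only 371 points — worse by 27.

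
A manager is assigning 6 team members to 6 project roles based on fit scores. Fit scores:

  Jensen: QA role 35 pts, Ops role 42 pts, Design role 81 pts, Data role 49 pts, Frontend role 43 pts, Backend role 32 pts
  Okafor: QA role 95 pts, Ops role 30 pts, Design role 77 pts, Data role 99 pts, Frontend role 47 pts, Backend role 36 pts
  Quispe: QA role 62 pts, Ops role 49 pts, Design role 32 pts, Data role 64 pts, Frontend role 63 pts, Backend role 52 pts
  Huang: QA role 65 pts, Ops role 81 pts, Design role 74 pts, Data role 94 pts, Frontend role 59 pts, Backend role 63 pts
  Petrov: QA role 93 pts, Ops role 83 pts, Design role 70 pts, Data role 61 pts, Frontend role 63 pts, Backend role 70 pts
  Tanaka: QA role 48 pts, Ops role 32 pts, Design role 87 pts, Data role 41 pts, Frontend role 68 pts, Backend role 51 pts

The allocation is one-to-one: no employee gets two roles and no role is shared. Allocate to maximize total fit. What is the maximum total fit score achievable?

Optimal: Jensen→Design role (81 pts), Okafor→Data role (99 pts), Quispe→Backend role (52 pts), Huang→Ops role (81 pts), Petrov→QA role (93 pts), Tanaka→Frontend role (68 pts) — total 81+99+52+81+93+68 = 474 pts.
Column-greedy (each role in turn goes to its best remaining employee) gives 454 pts, worse by 20.

Max total: 474 pts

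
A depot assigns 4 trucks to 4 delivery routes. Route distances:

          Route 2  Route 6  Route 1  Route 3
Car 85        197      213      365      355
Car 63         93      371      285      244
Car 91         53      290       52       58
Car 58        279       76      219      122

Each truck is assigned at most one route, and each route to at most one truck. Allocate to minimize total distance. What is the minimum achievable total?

Min total: 480 km

This is a one-to-one assignment (minimum-cost bipartite matching).
Optimal: Car 85→Route 6 (213 km), Car 63→Route 2 (93 km), Car 91→Route 1 (52 km), Car 58→Route 3 (122 km) — total 213+93+52+122 = 480 km.
Row-greedy (each truck in turn takes its cheapest remaining route) gives 569 km, worse by 89.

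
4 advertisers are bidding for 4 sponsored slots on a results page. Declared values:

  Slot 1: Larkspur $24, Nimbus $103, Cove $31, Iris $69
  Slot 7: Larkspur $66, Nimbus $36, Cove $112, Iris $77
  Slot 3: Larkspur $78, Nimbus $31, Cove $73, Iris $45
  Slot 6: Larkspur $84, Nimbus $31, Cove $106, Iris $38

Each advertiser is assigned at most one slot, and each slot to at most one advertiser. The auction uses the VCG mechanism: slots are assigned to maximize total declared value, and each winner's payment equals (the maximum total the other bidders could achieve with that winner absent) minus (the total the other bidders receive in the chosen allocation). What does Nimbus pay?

Efficient allocation: Larkspur→Slot 3 ($78), Nimbus→Slot 1 ($103), Cove→Slot 6 ($106), Iris→Slot 7 ($77); total welfare W = $364.
Nimbus receives Slot 1 at value $103, so the others get W − 103 = $261.
Without Nimbus: best allocation of the remaining 3 bidders over all 4 slots is Larkspur→Slot 6 ($84), Cove→Slot 7 ($112), Iris→Slot 1 ($69), total $265.
VCG payment = (others' best without Nimbus) − (others' welfare with Nimbus) = 265 − 261 = $4.

Nimbus pays $4.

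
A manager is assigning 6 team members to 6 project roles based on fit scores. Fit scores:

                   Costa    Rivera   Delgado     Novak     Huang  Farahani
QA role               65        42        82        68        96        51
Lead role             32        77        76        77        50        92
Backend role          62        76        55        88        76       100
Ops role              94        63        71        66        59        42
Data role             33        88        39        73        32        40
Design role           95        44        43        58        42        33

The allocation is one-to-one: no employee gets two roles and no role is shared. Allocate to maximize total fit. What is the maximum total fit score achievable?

Maximum total: 530 pts

Optimal: Costa→Design role (95 pts), Rivera→Data role (88 pts), Delgado→Ops role (71 pts), Novak→Backend role (88 pts), Huang→QA role (96 pts), Farahani→Lead role (92 pts) — total 95+88+71+88+96+92 = 530 pts.
Max-entry greedy (repeatedly take the single best remaining cell) gives 527 pts, worse by 3.
No other one-to-one assignment exceeds 530 pts.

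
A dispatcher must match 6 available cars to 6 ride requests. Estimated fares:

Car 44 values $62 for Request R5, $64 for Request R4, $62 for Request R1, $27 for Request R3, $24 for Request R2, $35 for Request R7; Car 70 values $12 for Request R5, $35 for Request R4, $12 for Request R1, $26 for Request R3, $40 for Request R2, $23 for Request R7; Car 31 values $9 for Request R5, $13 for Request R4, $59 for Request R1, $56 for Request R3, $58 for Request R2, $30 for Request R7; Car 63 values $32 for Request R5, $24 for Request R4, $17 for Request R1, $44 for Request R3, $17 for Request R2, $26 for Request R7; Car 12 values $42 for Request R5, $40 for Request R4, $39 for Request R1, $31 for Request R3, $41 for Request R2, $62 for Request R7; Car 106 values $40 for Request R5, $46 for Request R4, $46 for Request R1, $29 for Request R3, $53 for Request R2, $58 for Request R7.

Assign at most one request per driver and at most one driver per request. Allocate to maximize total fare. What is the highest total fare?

This is the linear assignment problem.
Optimal: Car 44→Request R5 ($62), Car 70→Request R4 ($35), Car 31→Request R1 ($59), Car 63→Request R3 ($44), Car 12→Request R7 ($62), Car 106→Request R2 ($53) — total 62+35+59+44+62+53 = $315.
Column-greedy (each request in turn goes to its best remaining driver) gives $275, worse by 40.
Next-best assignment: Car 44→Request R5, Car 70→Request R2, Car 31→Request R1, Car 63→Request R3, Car 12→Request R7, Car 106→Request R4 = $313.
Swapping Car 31↔Car 63 (Car 31→Request R3 $56, Car 63→Request R1 $17) loses 30.

Max total: $315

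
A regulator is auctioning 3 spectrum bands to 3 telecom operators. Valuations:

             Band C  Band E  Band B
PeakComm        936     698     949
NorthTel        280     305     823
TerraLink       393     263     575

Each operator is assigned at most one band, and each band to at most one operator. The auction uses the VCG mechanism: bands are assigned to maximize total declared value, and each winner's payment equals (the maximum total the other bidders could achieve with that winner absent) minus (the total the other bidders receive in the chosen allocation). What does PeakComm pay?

Efficient allocation: PeakComm→Band C ($936M), NorthTel→Band B ($823M), TerraLink→Band E ($263M); total welfare W = $2022M.
PeakComm receives Band C at value $936M, so the others get W − 936 = $1086M.
Without PeakComm: best allocation of the remaining 2 bidders over all 3 bands is NorthTel→Band B ($823M), TerraLink→Band C ($393M), total $1216M.
VCG payment = (others' best without PeakComm) − (others' welfare with PeakComm) = 1216 − 1086 = $130M.

PeakComm pays $130M.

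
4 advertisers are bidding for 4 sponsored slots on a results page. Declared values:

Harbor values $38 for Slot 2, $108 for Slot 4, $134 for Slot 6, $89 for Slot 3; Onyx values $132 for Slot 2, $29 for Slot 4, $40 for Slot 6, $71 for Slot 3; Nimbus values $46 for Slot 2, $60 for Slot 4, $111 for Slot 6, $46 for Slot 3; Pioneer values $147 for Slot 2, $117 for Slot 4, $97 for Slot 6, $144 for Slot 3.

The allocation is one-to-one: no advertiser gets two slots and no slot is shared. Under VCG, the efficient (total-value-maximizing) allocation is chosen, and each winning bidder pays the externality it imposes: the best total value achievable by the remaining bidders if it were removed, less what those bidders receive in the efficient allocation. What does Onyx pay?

Onyx pays $3.

Efficient allocation: Harbor→Slot 4 ($108), Onyx→Slot 2 ($132), Nimbus→Slot 6 ($111), Pioneer→Slot 3 ($144); total welfare W = $495.
Onyx receives Slot 2 at value $132, so the others get W − 132 = $363.
Without Onyx: best allocation of the remaining 3 bidders over all 4 slots is Harbor→Slot 4 ($108), Nimbus→Slot 6 ($111), Pioneer→Slot 2 ($147), total $366.
VCG payment = (others' best without Onyx) − (others' welfare with Onyx) = 366 − 363 = $3.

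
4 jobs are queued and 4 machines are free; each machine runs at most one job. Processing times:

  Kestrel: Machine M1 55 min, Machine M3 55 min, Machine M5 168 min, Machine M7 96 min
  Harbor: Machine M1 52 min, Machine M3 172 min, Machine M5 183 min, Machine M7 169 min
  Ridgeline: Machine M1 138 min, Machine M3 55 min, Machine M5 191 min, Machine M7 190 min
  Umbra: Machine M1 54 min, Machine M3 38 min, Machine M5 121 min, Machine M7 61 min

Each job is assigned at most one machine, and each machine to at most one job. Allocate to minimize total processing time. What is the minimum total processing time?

Optimal: Kestrel→Machine M7 (96 min), Harbor→Machine M1 (52 min), Ridgeline→Machine M3 (55 min), Umbra→Machine M5 (121 min) — total 96+52+55+121 = 324 min.
Column-greedy (each machine in turn goes to its cheapest remaining job) gives 448 min, worse by 124.

Minimum total: 324 min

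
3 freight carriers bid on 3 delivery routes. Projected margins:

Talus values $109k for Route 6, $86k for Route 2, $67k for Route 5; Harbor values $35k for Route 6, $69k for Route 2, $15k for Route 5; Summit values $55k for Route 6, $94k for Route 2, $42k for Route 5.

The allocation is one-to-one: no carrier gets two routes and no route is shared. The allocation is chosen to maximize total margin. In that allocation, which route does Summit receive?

Summit receives Route 5.

Treat this as an assignment problem: match each carrier to one route.
Optimal: Talus→Route 6 ($109k), Harbor→Route 2 ($69k), Summit→Route 5 ($42k) — total 109+69+42 = $220k.
Max-entry greedy (repeatedly take the single best remaining cell) gives $218k, worse by 2.
Swapping Summit↔Talus (Summit→Route 6 $55k, Talus→Route 5 $67k) loses 29.
Summit's own top route is Route 2 ($94k), but forcing Summit→Route 2 and reassigning the rest optimally gives only $218k — worse by 2.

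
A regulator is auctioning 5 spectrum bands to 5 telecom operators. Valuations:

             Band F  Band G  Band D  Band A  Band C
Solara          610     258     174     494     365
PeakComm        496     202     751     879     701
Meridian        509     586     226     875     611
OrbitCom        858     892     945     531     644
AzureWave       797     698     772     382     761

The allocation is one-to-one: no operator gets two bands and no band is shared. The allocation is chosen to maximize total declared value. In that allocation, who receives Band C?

AzureWave receives Band C.

Optimal: Solara→Band F ($610M), PeakComm→Band D ($751M), Meridian→Band A ($875M), OrbitCom→Band G ($892M), AzureWave→Band C ($761M) — total 610+751+875+892+761 = $3889M.
Row-greedy (each operator in turn takes its best remaining band) gives $3743M, worse by 146.
Checked against all permutations: $3889M is optimal.
AzureWave's own top band is Band F ($797M), but forcing AzureWave→Band F and reassigning the rest optimally gives only $3680M — worse by 209.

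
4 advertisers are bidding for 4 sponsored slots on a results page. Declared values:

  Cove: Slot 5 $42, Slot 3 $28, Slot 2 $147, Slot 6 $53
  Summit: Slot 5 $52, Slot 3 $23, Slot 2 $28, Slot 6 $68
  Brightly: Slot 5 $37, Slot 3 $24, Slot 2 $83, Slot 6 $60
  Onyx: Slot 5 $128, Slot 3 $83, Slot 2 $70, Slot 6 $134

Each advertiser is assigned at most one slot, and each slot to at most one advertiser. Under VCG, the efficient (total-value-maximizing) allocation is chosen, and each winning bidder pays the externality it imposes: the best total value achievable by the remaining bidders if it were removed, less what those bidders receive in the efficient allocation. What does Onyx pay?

Efficient allocation: Cove→Slot 2 ($147), Summit→Slot 6 ($68), Brightly→Slot 3 ($24), Onyx→Slot 5 ($128); total welfare W = $367.
Onyx receives Slot 5 at value $128, so the others get W − 128 = $239.
Without Onyx: best allocation of the remaining 3 bidders over all 4 slots is Cove→Slot 2 ($147), Summit→Slot 5 ($52), Brightly→Slot 6 ($60), total $259.
VCG payment = (others' best without Onyx) − (others' welfare with Onyx) = 259 − 239 = $20.

Onyx pays $20.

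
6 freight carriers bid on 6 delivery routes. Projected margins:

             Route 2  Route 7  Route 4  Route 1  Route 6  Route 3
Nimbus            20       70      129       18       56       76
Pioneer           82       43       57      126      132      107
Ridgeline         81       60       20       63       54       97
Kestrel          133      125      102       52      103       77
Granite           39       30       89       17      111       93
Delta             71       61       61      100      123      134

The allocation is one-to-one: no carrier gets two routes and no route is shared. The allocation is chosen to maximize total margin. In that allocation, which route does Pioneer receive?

Pioneer receives Route 1.

This is the linear assignment problem.
Optimal: Nimbus→Route 4 ($129k), Pioneer→Route 1 ($126k), Ridgeline→Route 2 ($81k), Kestrel→Route 7 ($125k), Granite→Route 6 ($111k), Delta→Route 3 ($134k) — total 129+126+81+125+111+134 = $706k.
Max-entry greedy (repeatedly take the single best remaining cell) gives $621k, worse by 85.
Next-best assignment: Nimbus→Route 4, Pioneer→Route 1, Ridgeline→Route 7, Kestrel→Route 2, Granite→Route 6, Delta→Route 3 = $693k.
Swapping Ridgeline↔Pioneer (Ridgeline→Route 1 $63k, Pioneer→Route 2 $82k) loses 62.
Checked against all permutations: $706k is optimal.
Pioneer's own top route is Route 6 ($132k), but forcing Pioneer→Route 6 and reassigning the rest optimally gives only $660k — worse by 46.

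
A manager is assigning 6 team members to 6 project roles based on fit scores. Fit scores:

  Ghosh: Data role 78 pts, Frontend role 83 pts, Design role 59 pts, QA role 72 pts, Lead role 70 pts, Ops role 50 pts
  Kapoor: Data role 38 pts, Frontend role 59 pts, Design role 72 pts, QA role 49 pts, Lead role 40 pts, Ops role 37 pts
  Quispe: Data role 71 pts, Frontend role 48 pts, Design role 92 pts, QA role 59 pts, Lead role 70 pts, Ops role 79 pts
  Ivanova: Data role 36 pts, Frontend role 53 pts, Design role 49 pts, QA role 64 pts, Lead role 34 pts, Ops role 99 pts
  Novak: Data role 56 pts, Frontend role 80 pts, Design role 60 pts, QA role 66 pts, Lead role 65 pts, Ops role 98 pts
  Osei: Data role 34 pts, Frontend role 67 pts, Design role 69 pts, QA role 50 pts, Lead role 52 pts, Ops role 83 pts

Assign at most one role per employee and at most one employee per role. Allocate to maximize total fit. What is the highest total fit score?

Optimal: Ghosh→Data role (78 pts), Kapoor→Design role (72 pts), Quispe→Lead role (70 pts), Ivanova→Ops role (99 pts), Novak→QA role (66 pts), Osei→Frontend role (67 pts) — total 78+72+70+99+66+67 = 452 pts.
Next-best assignment: Ghosh→Data role, Kapoor→QA role, Quispe→Design role, Ivanova→Ops role, Novak→Frontend role, Osei→Lead role = 450 pts.

Max total: 452 pts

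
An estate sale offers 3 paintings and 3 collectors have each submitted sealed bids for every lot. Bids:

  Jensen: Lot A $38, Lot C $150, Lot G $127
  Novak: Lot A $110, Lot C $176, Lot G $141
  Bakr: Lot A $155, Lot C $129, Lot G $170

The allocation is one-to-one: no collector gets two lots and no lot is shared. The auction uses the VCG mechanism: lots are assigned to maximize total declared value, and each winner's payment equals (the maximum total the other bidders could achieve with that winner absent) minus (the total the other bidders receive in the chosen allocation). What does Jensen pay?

Efficient allocation: Jensen→Lot G ($127), Novak→Lot C ($176), Bakr→Lot A ($155); total welfare W = $458.
Jensen receives Lot G at value $127, so the others get W − 127 = $331.
Without Jensen: best allocation of the remaining 2 bidders over all 3 lots is Novak→Lot C ($176), Bakr→Lot G ($170), total $346.
VCG payment = (others' best without Jensen) − (others' welfare with Jensen) = 346 − 331 = $15.

Jensen pays $15.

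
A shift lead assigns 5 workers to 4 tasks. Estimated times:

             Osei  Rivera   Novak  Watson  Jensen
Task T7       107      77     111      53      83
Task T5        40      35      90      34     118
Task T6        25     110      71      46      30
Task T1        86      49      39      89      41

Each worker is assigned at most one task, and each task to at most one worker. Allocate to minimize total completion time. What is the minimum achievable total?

Minimum total: 152 min

Optimal: Watson→Task T7 (53 min), Rivera→Task T5 (35 min), Osei→Task T6 (25 min), Novak→Task T1 (39 min) — total 53+35+25+39 = 152 min.
Min-entry greedy (repeatedly take the single cheapest remaining cell) gives 175 min, worse by 23.
Next-best assignment: Watson→Task T7, Rivera→Task T5, Osei→Task T6, Jensen→Task T1 = 154 min.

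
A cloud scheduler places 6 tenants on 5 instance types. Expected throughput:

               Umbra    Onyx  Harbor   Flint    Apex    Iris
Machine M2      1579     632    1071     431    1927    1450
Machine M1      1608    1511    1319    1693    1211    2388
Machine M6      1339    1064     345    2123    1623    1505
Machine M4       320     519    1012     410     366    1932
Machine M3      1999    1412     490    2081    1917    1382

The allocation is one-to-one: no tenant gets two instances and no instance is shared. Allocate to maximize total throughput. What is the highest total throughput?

Optimal: Apex→Machine M2 (1927 ops/s), Onyx→Machine M1 (1511 ops/s), Flint→Machine M6 (2123 ops/s), Iris→Machine M4 (1932 ops/s), Umbra→Machine M3 (1999 ops/s) — total 1927+1511+2123+1932+1999 = 9492 ops/s.
Swapping Flint↔Iris (Flint→Machine M4 410 ops/s, Iris→Machine M6 1505 ops/s) loses 2140.
Checked against all permutations: 9492 ops/s is optimal.

Max total: 9492 ops/s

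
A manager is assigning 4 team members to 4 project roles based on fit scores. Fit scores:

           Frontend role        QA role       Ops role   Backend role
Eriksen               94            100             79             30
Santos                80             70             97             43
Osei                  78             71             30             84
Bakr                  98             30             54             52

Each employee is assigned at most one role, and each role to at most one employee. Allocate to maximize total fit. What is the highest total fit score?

Max total: 379 pts

Optimal: Eriksen→QA role (100 pts), Santos→Ops role (97 pts), Osei→Backend role (84 pts), Bakr→Frontend role (98 pts) — total 100+97+84+98 = 379 pts.
Next-best assignment: Eriksen→Ops role, Santos→QA role, Osei→Backend role, Bakr→Frontend role = 331 pts.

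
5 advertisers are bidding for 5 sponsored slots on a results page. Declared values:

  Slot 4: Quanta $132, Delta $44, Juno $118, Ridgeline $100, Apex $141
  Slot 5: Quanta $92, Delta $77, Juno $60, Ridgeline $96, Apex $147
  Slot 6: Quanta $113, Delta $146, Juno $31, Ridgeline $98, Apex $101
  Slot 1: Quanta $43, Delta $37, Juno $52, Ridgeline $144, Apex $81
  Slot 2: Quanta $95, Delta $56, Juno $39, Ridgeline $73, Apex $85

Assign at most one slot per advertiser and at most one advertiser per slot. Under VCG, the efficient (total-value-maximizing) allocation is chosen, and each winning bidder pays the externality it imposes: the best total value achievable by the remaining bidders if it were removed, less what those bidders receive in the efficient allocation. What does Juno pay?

Juno pays $37.

Efficient allocation: Quanta→Slot 2 ($95), Delta→Slot 6 ($146), Juno→Slot 4 ($118), Ridgeline→Slot 1 ($144), Apex→Slot 5 ($147); total welfare W = $650.
Juno receives Slot 4 at value $118, so the others get W − 118 = $532.
Without Juno: best allocation of the remaining 4 bidders over all 5 slots is Quanta→Slot 4 ($132), Delta→Slot 6 ($146), Ridgeline→Slot 1 ($144), Apex→Slot 5 ($147), total $569.
VCG payment = (others' best without Juno) − (others' welfare with Juno) = 569 − 532 = $37.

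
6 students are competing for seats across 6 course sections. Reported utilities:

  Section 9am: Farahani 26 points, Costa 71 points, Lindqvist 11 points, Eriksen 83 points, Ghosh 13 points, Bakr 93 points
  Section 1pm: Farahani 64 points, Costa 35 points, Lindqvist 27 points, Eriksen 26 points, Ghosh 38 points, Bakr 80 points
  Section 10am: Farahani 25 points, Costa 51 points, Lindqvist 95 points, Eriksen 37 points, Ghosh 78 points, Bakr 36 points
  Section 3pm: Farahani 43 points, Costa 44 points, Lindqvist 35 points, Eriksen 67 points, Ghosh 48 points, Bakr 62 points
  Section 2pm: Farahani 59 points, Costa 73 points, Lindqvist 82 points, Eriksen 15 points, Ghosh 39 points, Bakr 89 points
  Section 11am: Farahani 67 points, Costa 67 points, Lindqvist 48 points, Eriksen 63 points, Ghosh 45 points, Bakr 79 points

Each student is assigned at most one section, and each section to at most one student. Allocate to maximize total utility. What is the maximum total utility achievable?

Optimal: Farahani→Section 1pm (64 points), Costa→Section 11am (67 points), Lindqvist→Section 2pm (82 points), Eriksen→Section 3pm (67 points), Ghosh→Section 10am (78 points), Bakr→Section 9am (93 points) — total 64+67+82+67+78+93 = 451 points.
Column-greedy (each section in turn goes to its best remaining student) gives 437 points, worse by 14.

Max total: 451 points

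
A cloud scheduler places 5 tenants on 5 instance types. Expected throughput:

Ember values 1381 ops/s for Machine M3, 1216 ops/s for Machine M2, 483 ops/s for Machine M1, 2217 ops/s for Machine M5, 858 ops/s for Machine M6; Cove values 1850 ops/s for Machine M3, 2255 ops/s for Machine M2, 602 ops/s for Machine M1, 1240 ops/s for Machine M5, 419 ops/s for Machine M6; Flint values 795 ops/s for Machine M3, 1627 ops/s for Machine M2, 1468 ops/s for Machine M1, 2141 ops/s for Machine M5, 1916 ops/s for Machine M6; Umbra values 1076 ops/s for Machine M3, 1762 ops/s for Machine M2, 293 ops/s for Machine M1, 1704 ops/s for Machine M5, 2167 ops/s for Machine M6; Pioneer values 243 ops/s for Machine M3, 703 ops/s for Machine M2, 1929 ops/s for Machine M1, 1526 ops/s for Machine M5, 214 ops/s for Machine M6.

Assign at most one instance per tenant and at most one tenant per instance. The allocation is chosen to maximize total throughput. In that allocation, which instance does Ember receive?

Optimal: Ember→Machine M3 (1381 ops/s), Cove→Machine M2 (2255 ops/s), Flint→Machine M5 (2141 ops/s), Umbra→Machine M6 (2167 ops/s), Pioneer→Machine M1 (1929 ops/s) — total 1381+2255+2141+2167+1929 = 9873 ops/s.
Column-greedy (each instance in turn goes to its best remaining tenant) gives 9674 ops/s, worse by 199.
Checked against all permutations: 9873 ops/s is optimal.
Ember's own top instance is Machine M5 (2217 ops/s), but forcing Ember→Machine M5 and reassigning the rest optimally gives only 9790 ops/s — worse by 83.

Ember receives Machine M3.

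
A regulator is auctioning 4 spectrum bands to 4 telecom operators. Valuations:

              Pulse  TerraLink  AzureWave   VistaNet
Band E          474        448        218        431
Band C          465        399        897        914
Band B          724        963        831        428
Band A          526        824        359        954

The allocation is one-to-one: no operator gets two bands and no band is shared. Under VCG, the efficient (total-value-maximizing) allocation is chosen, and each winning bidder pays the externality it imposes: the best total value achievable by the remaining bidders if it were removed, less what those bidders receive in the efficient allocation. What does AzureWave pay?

AzureWave pays $71M.

Efficient allocation: Pulse→Band E ($474M), TerraLink→Band B ($963M), AzureWave→Band C ($897M), VistaNet→Band A ($954M); total welfare W = $3288M.
AzureWave receives Band C at value $897M, so the others get W − 897 = $2391M.
Without AzureWave: best allocation of the remaining 3 bidders over all 4 bands is Pulse→Band B ($724M), TerraLink→Band A ($824M), VistaNet→Band C ($914M), total $2462M.
VCG payment = (others' best without AzureWave) − (others' welfare with AzureWave) = 2462 − 2391 = $71M.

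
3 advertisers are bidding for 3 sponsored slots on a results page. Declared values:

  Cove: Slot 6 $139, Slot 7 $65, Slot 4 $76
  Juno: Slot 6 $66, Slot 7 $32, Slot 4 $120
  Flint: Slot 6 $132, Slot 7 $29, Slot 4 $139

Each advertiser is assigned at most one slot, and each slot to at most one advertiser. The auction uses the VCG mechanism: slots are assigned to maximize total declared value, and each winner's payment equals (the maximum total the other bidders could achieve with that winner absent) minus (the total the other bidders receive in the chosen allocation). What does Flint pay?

Flint pays $74.

Efficient allocation: Cove→Slot 7 ($65), Juno→Slot 4 ($120), Flint→Slot 6 ($132); total welfare W = $317.
Flint receives Slot 6 at value $132, so the others get W − 132 = $185.
Without Flint: best allocation of the remaining 2 bidders over all 3 slots is Cove→Slot 6 ($139), Juno→Slot 4 ($120), total $259.
VCG payment = (others' best without Flint) − (others' welfare with Flint) = 259 − 185 = $74.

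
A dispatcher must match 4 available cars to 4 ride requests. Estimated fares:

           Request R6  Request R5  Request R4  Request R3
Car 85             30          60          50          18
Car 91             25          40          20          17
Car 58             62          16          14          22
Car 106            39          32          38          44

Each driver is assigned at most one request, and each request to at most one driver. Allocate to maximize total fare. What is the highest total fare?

Optimal: Car 85→Request R4 ($50), Car 91→Request R5 ($40), Car 58→Request R6 ($62), Car 106→Request R3 ($44) — total 50+40+62+44 = $196.
Row-greedy (each driver in turn takes its best remaining request) gives $145, worse by 51.

Maximum total: $196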